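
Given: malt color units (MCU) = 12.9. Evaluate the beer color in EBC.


SRM = 1.4922·MCU^0.6859;  EBC = SRM·1.97
SRM = 1.4922·12.9^0.6859 = 8.6215
EBC = 8.6215·1.97

16.9843 EBC


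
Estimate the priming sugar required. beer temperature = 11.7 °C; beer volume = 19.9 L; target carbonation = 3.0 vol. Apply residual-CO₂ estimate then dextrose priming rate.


residual = 14.695·(0.01821 + 0.09011·e^(−0.04·T));  sugar = (target − residual)·4.0·V
residual = 14.695·(0.01821 + 0.09011·e^(−0.04·11.7)) = 1.0969
sugar = (3.0 − 1.0969)·4.0·19.9

151.4900 g


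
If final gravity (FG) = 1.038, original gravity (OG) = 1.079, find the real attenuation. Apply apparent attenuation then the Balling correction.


AA = (OG−FG)/(OG−1)·100;  RA = AA·0.8192
AA = (1.079 − 1.038)/(1.079 − 1)·100 = 51.8987
RA = 51.8987·0.8192

42.5154 %


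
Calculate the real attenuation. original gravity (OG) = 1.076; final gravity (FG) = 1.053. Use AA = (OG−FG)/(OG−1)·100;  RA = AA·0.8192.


AA = (1.076 − 1.053)/(1.076 − 1)·100 = 30.2632
RA = 30.2632·0.8192

24.7916 %


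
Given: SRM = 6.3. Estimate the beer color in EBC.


EBC = SRM · 1.97
EBC = 6.3 · 1.97

12.4110 EBC


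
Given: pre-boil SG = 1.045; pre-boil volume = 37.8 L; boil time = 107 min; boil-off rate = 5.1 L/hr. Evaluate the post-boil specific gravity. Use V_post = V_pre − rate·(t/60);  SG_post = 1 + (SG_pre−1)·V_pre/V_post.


V_post = 37.8 − 5.1·(107/60) = 28.7050
SG_post = 1 + (1.045 − 1)·37.8/28.7050

1.0593


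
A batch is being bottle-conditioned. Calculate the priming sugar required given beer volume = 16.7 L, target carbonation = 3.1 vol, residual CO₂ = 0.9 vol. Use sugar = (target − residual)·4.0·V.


sugar = (3.1 − 0.9)·4.0·16.7

146.9600 g


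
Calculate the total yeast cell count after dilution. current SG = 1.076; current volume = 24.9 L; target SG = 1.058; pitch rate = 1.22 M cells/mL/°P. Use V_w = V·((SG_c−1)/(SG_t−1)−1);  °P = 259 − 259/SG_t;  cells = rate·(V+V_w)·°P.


V_w = 24.9·((1.076−1)/(1.058−1)−1) = 7.7276
V_final = 24.9 + 7.7276 = 32.6276
°P = 259 − 259/1.058 = 14.1985
cells = 1.22·32.6276·14.1985

565.1801 billion cells


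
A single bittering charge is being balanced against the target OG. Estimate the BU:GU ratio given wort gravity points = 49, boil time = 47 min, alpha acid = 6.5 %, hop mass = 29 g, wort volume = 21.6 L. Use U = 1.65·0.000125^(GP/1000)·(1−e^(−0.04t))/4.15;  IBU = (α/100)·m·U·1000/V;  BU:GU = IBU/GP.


U = 1.65·0.000125^(49/1000)·(1−e^(−0.04·47))/4.15 = 0.2169
IBU = (6.5/100)·29·0.2169·1000/21.6 = 18.9293
BU:GU = 18.9293/49

0.3863


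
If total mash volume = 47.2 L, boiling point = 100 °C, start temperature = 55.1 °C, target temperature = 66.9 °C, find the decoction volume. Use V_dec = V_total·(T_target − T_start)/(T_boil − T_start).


V_dec = 47.2·(66.9 − 55.1)/(100 − 55.1)

12.4045 L


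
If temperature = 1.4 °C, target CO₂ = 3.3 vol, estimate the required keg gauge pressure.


psi = vols/(0.01821 + 0.09011·e^(−0.04·T)) − 14.695
psi = 3.3/(0.01821 + 0.09011·e^(−0.04·1.4)) − 14.695

17.2160 psi


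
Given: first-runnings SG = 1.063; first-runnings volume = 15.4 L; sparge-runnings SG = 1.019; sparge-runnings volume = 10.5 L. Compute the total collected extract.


total = Σ (SG_i − 1)·1000·V_i
first = (1.063 − 1)·1000·15.4 = 970.2000
sparge = (1.019 − 1)·1000·10.5 = 199.5000
total = 970.2000 + 199.5000

1169.7000 gravity·L


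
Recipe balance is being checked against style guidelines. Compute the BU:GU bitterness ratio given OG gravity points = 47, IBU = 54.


BU:GU = IBU / OG_points
BU:GU = 54 / 47

1.1489


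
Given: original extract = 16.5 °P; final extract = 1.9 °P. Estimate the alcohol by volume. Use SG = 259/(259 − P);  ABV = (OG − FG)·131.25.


OG = 259/(259 − 16.5) = 1.0680
FG = 259/(259 − 1.9) = 1.0074
ABV = (1.0680 − 1.0074)·131.25

7.9605 % ABV


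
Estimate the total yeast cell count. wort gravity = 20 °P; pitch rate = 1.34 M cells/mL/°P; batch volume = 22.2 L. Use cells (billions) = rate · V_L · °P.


cells = 1.34 · 22.2 · 20

594.9600 billion cells


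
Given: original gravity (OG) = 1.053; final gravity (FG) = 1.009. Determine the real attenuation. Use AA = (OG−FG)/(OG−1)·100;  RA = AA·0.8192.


AA = (1.053 − 1.009)/(1.053 − 1)·100 = 83.0189
RA = 83.0189·0.8192

68.0091 %


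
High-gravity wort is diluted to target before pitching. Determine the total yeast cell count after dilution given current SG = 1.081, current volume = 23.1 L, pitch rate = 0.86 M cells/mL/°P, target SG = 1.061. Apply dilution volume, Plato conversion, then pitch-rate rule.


V_w = V·((SG_c−1)/(SG_t−1)−1);  °P = 259 − 259/SG_t;  cells = rate·(V+V_w)·°P
V_w = 23.1·((1.081−1)/(1.061−1)−1) = 7.5738
V_final = 23.1 + 7.5738 = 30.6738
°P = 259 − 259/1.061 = 14.8907
cells = 0.86·30.6738·14.8907

392.8076 billion cells


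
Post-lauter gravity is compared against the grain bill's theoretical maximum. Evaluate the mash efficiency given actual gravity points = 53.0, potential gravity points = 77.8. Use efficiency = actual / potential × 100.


efficiency = 53.0 / 77.8 × 100

68.1234 %


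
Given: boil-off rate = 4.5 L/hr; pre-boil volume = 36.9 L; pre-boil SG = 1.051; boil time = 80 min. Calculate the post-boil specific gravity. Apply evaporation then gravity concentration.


V_post = V_pre − rate·(t/60);  SG_post = 1 + (SG_pre−1)·V_pre/V_post
V_post = 36.9 − 4.5·(80/60) = 30.9000
SG_post = 1 + (1.051 − 1)·36.9/30.9000

1.0609


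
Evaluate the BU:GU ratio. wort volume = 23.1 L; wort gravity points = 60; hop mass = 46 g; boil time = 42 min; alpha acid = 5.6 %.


U = 1.65·0.000125^(GP/1000)·(1−e^(−0.04t))/4.15;  IBU = (α/100)·m·U·1000/V;  BU:GU = IBU/GP
U = 1.65·0.000125^(60/1000)·(1−e^(−0.04·42))/4.15 = 0.1887
IBU = (5.6/100)·46·0.1887·1000/23.1 = 21.0382
BU:GU = 21.0382/60

0.3506


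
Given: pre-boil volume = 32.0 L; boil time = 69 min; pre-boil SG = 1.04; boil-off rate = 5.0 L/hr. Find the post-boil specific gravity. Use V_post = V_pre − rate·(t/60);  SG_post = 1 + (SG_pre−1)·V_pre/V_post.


V_post = 32.0 − 5.0·(69/60) = 26.2500
SG_post = 1 + (1.04 − 1)·32.0/26.2500

1.0488


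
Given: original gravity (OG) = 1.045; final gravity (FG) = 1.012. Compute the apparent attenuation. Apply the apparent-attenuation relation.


AA = (OG − FG)/(OG − 1) · 100
AA = (1.045 − 1.012)/(1.045 − 1) · 100

73.3333 %


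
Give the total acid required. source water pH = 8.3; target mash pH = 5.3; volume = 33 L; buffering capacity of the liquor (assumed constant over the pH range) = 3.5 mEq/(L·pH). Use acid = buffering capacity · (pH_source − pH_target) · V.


acid = 3.5 · (8.3 − 5.3) · 33

346.5000 mEq


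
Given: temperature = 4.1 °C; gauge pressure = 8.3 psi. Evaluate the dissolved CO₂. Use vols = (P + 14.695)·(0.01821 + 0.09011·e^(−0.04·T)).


vols = (8.3 + 14.695)·(0.01821 + 0.09011·e^(−0.04·4.1))

2.1774 volumes


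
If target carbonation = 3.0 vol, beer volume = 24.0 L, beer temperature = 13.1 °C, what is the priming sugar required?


residual = 14.695·(0.01821 + 0.09011·e^(−0.04·T));  sugar = (target − residual)·4.0·V
residual = 14.695·(0.01821 + 0.09011·e^(−0.04·13.1)) = 1.0517
sugar = (3.0 − 1.0517)·4.0·24.0

187.0370 g


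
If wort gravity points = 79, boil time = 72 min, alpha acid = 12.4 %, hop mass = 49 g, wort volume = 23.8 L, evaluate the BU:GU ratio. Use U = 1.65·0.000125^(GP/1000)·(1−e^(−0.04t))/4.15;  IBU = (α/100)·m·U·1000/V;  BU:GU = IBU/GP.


U = 1.65·0.000125^(79/1000)·(1−e^(−0.04·72))/4.15 = 0.1845
IBU = (12.4/100)·49·0.1845·1000/23.8 = 47.1023
BU:GU = 47.1023/79

0.5962


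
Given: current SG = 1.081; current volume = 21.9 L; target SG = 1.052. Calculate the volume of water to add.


V_water = V·((SG_curr − 1)/(SG_target − 1) − 1)
V_water = 21.9·((1.081 − 1)/(1.052 − 1) − 1)

12.2135 L


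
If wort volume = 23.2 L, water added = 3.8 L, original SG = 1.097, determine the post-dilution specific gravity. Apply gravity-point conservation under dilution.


SG_new = 1 + (SG_old − 1)·V_old/(V_old + V_water)
pts = (1.097 − 1)·1000·23.2/(23.2 + 3.8) = 83.3481
SG_new = 1 + 83.3481/1000

1.0833


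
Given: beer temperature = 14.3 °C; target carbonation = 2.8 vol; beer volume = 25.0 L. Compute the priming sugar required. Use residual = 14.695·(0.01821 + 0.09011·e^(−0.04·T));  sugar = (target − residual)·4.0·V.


residual = 14.695·(0.01821 + 0.09011·e^(−0.04·14.3)) = 1.0149
sugar = (2.8 − 1.0149)·4.0·25.0

178.5050 g


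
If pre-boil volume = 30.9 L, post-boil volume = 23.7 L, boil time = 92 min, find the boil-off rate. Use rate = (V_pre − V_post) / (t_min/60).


rate = (30.9 − 23.7) / (92/60)

4.6957 L/hr


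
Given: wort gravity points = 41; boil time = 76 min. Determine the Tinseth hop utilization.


U = 1.65·0.000125^(GP/1000) · (1 − e^(−0.04·t))/4.15
bigness = 1.65·0.000125^(41/1000) = 1.1415
boil_factor = (1 − e^(−0.04·76))/4.15 = 0.2294
U = 1.1415 · 0.2294

0.2619


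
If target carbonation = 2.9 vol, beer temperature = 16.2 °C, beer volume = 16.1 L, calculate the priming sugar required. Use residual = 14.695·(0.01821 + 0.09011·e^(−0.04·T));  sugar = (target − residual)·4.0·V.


residual = 14.695·(0.01821 + 0.09011·e^(−0.04·16.2)) = 0.9603
sugar = (2.9 − 0.9603)·4.0·16.1

124.9196 g


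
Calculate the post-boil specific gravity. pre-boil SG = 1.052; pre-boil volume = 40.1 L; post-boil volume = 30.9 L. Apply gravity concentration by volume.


SG_post = 1 + (SG_pre − 1)·V_pre/V_post
pts_pre = (1.052 − 1)·1000 = 52.0000
pts_post = 52.0000·40.1/30.9 = 67.4822
SG_post = 1 + 67.4822/1000

1.0675


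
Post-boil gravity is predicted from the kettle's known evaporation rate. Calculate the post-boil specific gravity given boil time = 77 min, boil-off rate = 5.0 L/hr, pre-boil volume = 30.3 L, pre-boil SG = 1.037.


V_post = V_pre − rate·(t/60);  SG_post = 1 + (SG_pre−1)·V_pre/V_post
V_post = 30.3 − 5.0·(77/60) = 23.8833
SG_post = 1 + (1.037 − 1)·30.3/23.8833

1.0469


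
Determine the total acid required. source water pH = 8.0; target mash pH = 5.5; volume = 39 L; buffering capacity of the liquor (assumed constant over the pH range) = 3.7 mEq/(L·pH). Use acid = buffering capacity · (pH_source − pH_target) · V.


acid = 3.7 · (8.0 − 5.5) · 39

360.7500 mEq


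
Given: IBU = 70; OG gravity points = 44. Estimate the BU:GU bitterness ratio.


BU:GU = IBU / OG_points
BU:GU = 70 / 44

1.5909


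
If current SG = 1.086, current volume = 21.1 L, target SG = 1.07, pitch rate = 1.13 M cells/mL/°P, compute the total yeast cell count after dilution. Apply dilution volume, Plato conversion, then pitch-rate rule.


V_w = V·((SG_c−1)/(SG_t−1)−1);  °P = 259 − 259/SG_t;  cells = rate·(V+V_w)·°P
V_w = 21.1·((1.086−1)/(1.07−1)−1) = 4.8229
V_final = 21.1 + 4.8229 = 25.9229
°P = 259 − 259/1.07 = 16.9439
cells = 1.13·25.9229·16.9439

496.3355 billion cells


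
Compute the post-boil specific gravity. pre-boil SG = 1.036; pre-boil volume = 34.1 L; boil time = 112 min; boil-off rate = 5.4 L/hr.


V_post = V_pre − rate·(t/60);  SG_post = 1 + (SG_pre−1)·V_pre/V_post
V_post = 34.1 − 5.4·(112/60) = 24.0200
SG_post = 1 + (1.036 − 1)·34.1/24.0200

1.0511


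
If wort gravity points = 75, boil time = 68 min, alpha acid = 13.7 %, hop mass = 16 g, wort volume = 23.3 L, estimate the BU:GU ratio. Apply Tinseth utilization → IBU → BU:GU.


U = 1.65·0.000125^(GP/1000)·(1−e^(−0.04t))/4.15;  IBU = (α/100)·m·U·1000/V;  BU:GU = IBU/GP
U = 1.65·0.000125^(75/1000)·(1−e^(−0.04·68))/4.15 = 0.1893
IBU = (13.7/100)·16·0.1893·1000/23.3 = 17.8071
BU:GU = 17.8071/75

0.2374


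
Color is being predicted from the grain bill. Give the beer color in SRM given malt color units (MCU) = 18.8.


SRM = 1.4922 · MCU^0.6859
SRM = 1.4922 · 18.8^0.6859

11.1628 SRM


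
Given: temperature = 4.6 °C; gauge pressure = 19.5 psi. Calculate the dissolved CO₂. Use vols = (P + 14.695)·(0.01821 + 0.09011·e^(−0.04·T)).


vols = (19.5 + 14.695)·(0.01821 + 0.09011·e^(−0.04·4.6))

3.1861 volumes


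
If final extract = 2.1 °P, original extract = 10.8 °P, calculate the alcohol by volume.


SG = 259/(259 − P);  ABV = (OG − FG)·131.25
OG = 259/(259 − 10.8) = 1.0435
FG = 259/(259 − 2.1) = 1.0082
ABV = (1.0435 − 1.0082)·131.25

4.6382 % ABV


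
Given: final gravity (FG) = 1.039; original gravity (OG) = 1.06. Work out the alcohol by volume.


ABV = (OG − FG) · 131.25
ABV = (1.06 − 1.039) · 131.25

2.7563 % ABV


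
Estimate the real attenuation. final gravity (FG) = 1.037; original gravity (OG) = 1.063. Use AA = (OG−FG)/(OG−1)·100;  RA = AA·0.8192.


AA = (1.063 − 1.037)/(1.063 − 1)·100 = 41.2698
RA = 41.2698·0.8192

33.8083 %


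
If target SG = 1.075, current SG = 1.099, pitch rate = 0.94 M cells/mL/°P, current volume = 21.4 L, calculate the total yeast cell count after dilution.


V_w = V·((SG_c−1)/(SG_t−1)−1);  °P = 259 − 259/SG_t;  cells = rate·(V+V_w)·°P
V_w = 21.4·((1.099−1)/(1.075−1)−1) = 6.8480
V_final = 21.4 + 6.8480 = 28.2480
°P = 259 − 259/1.075 = 18.0698
cells = 0.94·28.2480·18.0698

479.8087 billion cells


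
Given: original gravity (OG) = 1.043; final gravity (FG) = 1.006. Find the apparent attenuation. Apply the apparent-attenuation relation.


AA = (OG − FG)/(OG − 1) · 100
AA = (1.043 − 1.006)/(1.043 − 1) · 100

86.0465 %


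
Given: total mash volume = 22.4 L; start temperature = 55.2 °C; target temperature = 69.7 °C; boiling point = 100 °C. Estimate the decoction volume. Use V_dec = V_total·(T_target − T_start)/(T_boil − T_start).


V_dec = 22.4·(69.7 − 55.2)/(100 − 55.2)

7.2500 L


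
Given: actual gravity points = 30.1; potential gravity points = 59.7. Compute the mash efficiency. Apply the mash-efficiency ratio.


efficiency = actual / potential × 100
efficiency = 30.1 / 59.7 × 100

50.4188 %


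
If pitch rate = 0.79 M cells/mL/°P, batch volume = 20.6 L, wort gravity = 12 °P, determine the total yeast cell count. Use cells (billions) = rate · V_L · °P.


cells = 0.79 · 20.6 · 12

195.2880 billion cells


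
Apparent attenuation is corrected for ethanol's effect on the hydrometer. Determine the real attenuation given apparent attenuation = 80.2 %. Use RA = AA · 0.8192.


RA = 80.2 · 0.8192

65.6998 %


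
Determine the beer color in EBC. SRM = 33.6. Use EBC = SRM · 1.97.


EBC = 33.6 · 1.97

66.1920 EBC


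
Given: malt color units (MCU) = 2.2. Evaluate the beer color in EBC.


SRM = 1.4922·MCU^0.6859;  EBC = SRM·1.97
SRM = 1.4922·2.2^0.6859 = 2.5627
EBC = 2.5627·1.97

5.0485 EBC


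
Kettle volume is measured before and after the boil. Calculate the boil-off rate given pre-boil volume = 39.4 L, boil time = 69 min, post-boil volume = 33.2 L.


rate = (V_pre − V_post) / (t_min/60)
rate = (39.4 − 33.2) / (69/60)

5.3913 L/hr


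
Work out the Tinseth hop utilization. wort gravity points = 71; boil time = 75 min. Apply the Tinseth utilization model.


U = 1.65·0.000125^(GP/1000) · (1 − e^(−0.04·t))/4.15
bigness = 1.65·0.000125^(71/1000) = 0.8717
boil_factor = (1 − e^(−0.04·75))/4.15 = 0.2290
U = 0.8717 · 0.2290

0.1996


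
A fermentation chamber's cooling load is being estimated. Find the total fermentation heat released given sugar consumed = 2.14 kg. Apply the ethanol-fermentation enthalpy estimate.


Q = m_sugar · 590 kJ/kg
Q = 2.14 · 590

1262.6000 kJ


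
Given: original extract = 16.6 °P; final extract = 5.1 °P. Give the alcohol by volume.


SG = 259/(259 − P);  ABV = (OG − FG)·131.25
OG = 259/(259 − 16.6) = 1.0685
FG = 259/(259 − 5.1) = 1.0201
ABV = (1.0685 − 1.0201)·131.25

6.3519 % ABV


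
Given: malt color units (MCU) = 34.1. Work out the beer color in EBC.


SRM = 1.4922·MCU^0.6859;  EBC = SRM·1.97
SRM = 1.4922·34.1^0.6859 = 16.7936
EBC = 16.7936·1.97

33.0834 EBC


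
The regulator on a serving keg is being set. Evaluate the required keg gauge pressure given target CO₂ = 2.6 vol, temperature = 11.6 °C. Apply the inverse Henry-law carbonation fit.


psi = vols/(0.01821 + 0.09011·e^(−0.04·T)) − 14.695
psi = 2.6/(0.01821 + 0.09011·e^(−0.04·11.6)) − 14.695

20.0328 psi


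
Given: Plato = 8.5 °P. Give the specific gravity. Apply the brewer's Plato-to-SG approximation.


SG = 259/(259 − P)
SG = 259/(259 − 8.5)

1.0339


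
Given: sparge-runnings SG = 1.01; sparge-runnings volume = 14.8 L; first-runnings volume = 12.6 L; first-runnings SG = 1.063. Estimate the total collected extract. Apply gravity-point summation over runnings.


total = Σ (SG_i − 1)·1000·V_i
first = (1.063 − 1)·1000·12.6 = 793.8000
sparge = (1.01 − 1)·1000·14.8 = 148.0000
total = 793.8000 + 148.0000

941.8000 gravity·L


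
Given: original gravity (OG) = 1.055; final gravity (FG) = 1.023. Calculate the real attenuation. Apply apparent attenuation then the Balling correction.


AA = (OG−FG)/(OG−1)·100;  RA = AA·0.8192
AA = (1.055 − 1.023)/(1.055 − 1)·100 = 58.1818
RA = 58.1818·0.8192

47.6625 %


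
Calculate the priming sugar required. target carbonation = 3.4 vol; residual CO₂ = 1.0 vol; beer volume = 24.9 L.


sugar = (target − residual)·4.0·V
sugar = (3.4 − 1.0)·4.0·24.9

239.0400 g


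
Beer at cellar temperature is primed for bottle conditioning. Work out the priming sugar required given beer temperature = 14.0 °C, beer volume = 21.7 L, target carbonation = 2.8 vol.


residual = 14.695·(0.01821 + 0.09011·e^(−0.04·T));  sugar = (target − residual)·4.0·V
residual = 14.695·(0.01821 + 0.09011·e^(−0.04·14.0)) = 1.0240
sugar = (2.8 − 1.0240)·4.0·21.7

154.1592 g


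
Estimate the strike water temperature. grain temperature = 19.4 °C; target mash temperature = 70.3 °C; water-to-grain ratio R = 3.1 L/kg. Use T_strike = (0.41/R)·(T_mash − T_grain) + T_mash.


T_strike = (0.41/3.1)·(70.3 − 19.4) + 70.3

77.0319 °C


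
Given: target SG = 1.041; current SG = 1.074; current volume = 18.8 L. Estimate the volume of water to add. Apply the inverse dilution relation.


V_water = V·((SG_curr − 1)/(SG_target − 1) − 1)
V_water = 18.8·((1.074 − 1)/(1.041 − 1) − 1)

15.1317 L


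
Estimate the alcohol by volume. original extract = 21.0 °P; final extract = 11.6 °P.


SG = 259/(259 − P);  ABV = (OG − FG)·131.25
OG = 259/(259 − 21.0) = 1.0882
FG = 259/(259 − 11.6) = 1.0469
ABV = (1.0882 − 1.0469)·131.25

5.4269 % ABV


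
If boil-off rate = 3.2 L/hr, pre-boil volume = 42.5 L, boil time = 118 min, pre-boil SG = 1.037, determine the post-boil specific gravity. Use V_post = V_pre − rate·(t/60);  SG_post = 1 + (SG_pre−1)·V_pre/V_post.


V_post = 42.5 − 3.2·(118/60) = 36.2067
SG_post = 1 + (1.037 − 1)·42.5/36.2067

1.0434


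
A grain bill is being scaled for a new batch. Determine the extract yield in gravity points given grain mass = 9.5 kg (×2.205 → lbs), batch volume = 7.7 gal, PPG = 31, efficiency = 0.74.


points = lbs × PPG × eff / vol
lbs = 9.5 × 2.205 = 20.9475
points = 20.9475 × 31 × 0.74 / 7.7

62.4072 points


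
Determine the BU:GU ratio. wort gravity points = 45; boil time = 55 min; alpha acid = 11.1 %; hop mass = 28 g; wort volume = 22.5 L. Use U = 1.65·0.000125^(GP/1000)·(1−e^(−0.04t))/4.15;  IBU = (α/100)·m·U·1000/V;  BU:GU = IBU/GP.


U = 1.65·0.000125^(45/1000)·(1−e^(−0.04·55))/4.15 = 0.2359
IBU = (11.1/100)·28·0.2359·1000/22.5 = 32.5907
BU:GU = 32.5907/45

0.7242


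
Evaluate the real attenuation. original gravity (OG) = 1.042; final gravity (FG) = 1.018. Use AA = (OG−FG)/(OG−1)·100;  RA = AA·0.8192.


AA = (1.042 − 1.018)/(1.042 − 1)·100 = 57.1429
RA = 57.1429·0.8192

46.8114 %


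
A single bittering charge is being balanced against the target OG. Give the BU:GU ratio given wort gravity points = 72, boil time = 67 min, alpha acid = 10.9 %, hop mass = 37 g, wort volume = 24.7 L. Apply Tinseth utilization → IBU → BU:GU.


U = 1.65·0.000125^(GP/1000)·(1−e^(−0.04t))/4.15;  IBU = (α/100)·m·U·1000/V;  BU:GU = IBU/GP
U = 1.65·0.000125^(72/1000)·(1−e^(−0.04·67))/4.15 = 0.1939
IBU = (10.9/100)·37·0.1939·1000/24.7 = 31.6591
BU:GU = 31.6591/72

0.4397


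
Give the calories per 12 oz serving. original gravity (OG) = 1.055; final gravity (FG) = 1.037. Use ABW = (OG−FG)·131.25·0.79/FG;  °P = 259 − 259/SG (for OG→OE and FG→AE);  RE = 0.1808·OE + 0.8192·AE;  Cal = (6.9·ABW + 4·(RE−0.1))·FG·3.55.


ABW = (1.055 − 1.037)·131.25·0.79/1.037 = 1.7998
OE = 259 − 259/1.055 = 13.5024 °P
AE = 259 − 259/1.037 = 9.2411 °P
RE = 0.1808·13.5024 + 0.8192·9.2411 = 10.0115 °P
Cal = (6.9·1.7998 + 4·(10.0115−0.1))·1.037·3.55

191.6680 kcal


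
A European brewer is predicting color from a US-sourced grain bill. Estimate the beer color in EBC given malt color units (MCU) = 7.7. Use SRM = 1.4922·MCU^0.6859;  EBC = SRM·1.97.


SRM = 1.4922·7.7^0.6859 = 6.0516
EBC = 6.0516·1.97

11.9217 EBC


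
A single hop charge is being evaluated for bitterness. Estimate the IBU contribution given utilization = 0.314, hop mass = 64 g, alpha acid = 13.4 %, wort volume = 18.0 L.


IBU = (α/100)·mass·U·1000 / V
IBU = (13.4/100)·64·0.314·1000 / 18.0

149.6036 IBU


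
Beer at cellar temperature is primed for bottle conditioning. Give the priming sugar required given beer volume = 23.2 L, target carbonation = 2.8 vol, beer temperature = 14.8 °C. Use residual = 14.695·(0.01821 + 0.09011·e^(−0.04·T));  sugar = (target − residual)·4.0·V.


residual = 14.695·(0.01821 + 0.09011·e^(−0.04·14.8)) = 1.0002
sugar = (2.8 − 1.0002)·4.0·23.2

167.0260 g


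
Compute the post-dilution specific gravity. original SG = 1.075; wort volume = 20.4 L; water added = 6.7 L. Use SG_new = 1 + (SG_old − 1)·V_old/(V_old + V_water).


pts = (1.075 − 1)·1000·20.4/(20.4 + 6.7) = 56.4576
SG_new = 1 + 56.4576/1000

1.0565


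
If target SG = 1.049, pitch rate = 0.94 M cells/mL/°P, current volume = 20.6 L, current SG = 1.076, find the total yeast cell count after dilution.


V_w = V·((SG_c−1)/(SG_t−1)−1);  °P = 259 − 259/SG_t;  cells = rate·(V+V_w)·°P
V_w = 20.6·((1.076−1)/(1.049−1)−1) = 11.3510
V_final = 20.6 + 11.3510 = 31.9510
°P = 259 − 259/1.049 = 12.0982
cells = 0.94·31.9510·12.0982

363.3565 billion cells


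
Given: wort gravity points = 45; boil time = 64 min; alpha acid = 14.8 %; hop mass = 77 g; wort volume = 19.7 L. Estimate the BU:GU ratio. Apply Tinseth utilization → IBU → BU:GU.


U = 1.65·0.000125^(GP/1000)·(1−e^(−0.04t))/4.15;  IBU = (α/100)·m·U·1000/V;  BU:GU = IBU/GP
U = 1.65·0.000125^(45/1000)·(1−e^(−0.04·64))/4.15 = 0.2448
IBU = (14.8/100)·77·0.2448·1000/19.7 = 141.6254
BU:GU = 141.6254/45

3.1472


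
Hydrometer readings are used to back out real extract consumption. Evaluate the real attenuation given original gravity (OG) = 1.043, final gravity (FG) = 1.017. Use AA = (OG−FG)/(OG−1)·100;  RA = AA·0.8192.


AA = (1.043 − 1.017)/(1.043 − 1)·100 = 60.4651
RA = 60.4651·0.8192

49.5330 %


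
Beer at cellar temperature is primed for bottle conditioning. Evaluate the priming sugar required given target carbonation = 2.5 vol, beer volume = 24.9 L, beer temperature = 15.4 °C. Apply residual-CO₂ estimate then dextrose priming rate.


residual = 14.695·(0.01821 + 0.09011·e^(−0.04·T));  sugar = (target − residual)·4.0·V
residual = 14.695·(0.01821 + 0.09011·e^(−0.04·15.4)) = 0.9828
sugar = (2.5 − 0.9828)·4.0·24.9

151.1152 g


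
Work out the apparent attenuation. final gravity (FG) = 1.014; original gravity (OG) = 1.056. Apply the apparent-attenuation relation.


AA = (OG − FG)/(OG − 1) · 100
AA = (1.056 − 1.014)/(1.056 − 1) · 100

75.0000 %


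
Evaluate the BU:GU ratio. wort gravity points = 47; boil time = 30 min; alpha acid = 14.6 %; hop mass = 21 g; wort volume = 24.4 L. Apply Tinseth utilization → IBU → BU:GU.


U = 1.65·0.000125^(GP/1000)·(1−e^(−0.04t))/4.15;  IBU = (α/100)·m·U·1000/V;  BU:GU = IBU/GP
U = 1.65·0.000125^(47/1000)·(1−e^(−0.04·30))/4.15 = 0.1821
IBU = (14.6/100)·21·0.1821·1000/24.4 = 22.8839
BU:GU = 22.8839/47

0.4869


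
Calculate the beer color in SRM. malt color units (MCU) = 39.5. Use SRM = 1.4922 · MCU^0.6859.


SRM = 1.4922 · 39.5^0.6859

18.5752 SRM


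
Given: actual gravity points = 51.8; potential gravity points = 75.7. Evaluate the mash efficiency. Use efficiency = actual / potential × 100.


efficiency = 51.8 / 75.7 × 100

68.4280 %


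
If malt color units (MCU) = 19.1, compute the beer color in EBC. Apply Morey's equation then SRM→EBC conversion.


SRM = 1.4922·MCU^0.6859;  EBC = SRM·1.97
SRM = 1.4922·19.1^0.6859 = 11.2846
EBC = 11.2846·1.97

22.2307 EBC


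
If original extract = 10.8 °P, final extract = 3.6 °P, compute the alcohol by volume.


SG = 259/(259 − P);  ABV = (OG − FG)·131.25
OG = 259/(259 − 10.8) = 1.0435
FG = 259/(259 − 3.6) = 1.0141
ABV = (1.0435 − 1.0141)·131.25

3.8611 % ABV


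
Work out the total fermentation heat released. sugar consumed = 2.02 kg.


Q = m_sugar · 590 kJ/kg
Q = 2.02 · 590

1191.8000 kJ


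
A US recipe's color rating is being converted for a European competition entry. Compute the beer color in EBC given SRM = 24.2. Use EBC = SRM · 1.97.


EBC = 24.2 · 1.97

47.6740 EBC


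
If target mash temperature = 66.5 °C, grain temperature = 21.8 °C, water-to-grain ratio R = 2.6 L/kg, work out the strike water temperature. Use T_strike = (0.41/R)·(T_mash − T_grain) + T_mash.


T_strike = (0.41/2.6)·(66.5 − 21.8) + 66.5

73.5488 °C


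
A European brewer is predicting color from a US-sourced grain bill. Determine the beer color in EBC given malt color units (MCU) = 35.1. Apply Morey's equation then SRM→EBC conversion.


SRM = 1.4922·MCU^0.6859;  EBC = SRM·1.97
SRM = 1.4922·35.1^0.6859 = 17.1298
EBC = 17.1298·1.97

33.7458 EBC


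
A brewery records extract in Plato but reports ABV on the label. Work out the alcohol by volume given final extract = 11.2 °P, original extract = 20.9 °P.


SG = 259/(259 − P);  ABV = (OG − FG)·131.25
OG = 259/(259 − 20.9) = 1.0878
FG = 259/(259 − 11.2) = 1.0452
ABV = (1.0878 − 1.0452)·131.25

5.5887 % ABV


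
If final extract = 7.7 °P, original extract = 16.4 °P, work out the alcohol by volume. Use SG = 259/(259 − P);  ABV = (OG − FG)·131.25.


OG = 259/(259 − 16.4) = 1.0676
FG = 259/(259 − 7.7) = 1.0306
ABV = (1.0676 − 1.0306)·131.25

4.8510 % ABV


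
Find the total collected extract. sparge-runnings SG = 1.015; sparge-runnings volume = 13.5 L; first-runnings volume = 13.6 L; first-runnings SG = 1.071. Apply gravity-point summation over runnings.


total = Σ (SG_i − 1)·1000·V_i
first = (1.071 − 1)·1000·13.6 = 965.6000
sparge = (1.015 − 1)·1000·13.5 = 202.5000
total = 965.6000 + 202.5000

1168.1000 gravity·L


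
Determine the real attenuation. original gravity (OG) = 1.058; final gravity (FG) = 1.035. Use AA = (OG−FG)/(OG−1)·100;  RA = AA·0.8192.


AA = (1.058 − 1.035)/(1.058 − 1)·100 = 39.6552
RA = 39.6552·0.8192

32.4855 %


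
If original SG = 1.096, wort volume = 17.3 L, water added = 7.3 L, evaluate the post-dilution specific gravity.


SG_new = 1 + (SG_old − 1)·V_old/(V_old + V_water)
pts = (1.096 − 1)·1000·17.3/(17.3 + 7.3) = 67.5122
SG_new = 1 + 67.5122/1000

1.0675


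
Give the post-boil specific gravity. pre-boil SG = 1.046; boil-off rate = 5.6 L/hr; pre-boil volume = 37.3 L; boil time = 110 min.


V_post = V_pre − rate·(t/60);  SG_post = 1 + (SG_pre−1)·V_pre/V_post
V_post = 37.3 − 5.6·(110/60) = 27.0333
SG_post = 1 + (1.046 − 1)·37.3/27.0333

1.0635


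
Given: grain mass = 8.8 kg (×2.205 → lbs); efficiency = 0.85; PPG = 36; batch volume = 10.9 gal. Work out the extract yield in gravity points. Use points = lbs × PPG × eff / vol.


lbs = 8.8 × 2.205 = 19.4040
points = 19.4040 × 36 × 0.85 / 10.9

54.4736 points


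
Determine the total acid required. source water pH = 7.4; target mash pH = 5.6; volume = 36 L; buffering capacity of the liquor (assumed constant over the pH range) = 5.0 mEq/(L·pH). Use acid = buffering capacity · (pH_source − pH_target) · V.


acid = 5.0 · (7.4 − 5.6) · 36

324.0000 mEq


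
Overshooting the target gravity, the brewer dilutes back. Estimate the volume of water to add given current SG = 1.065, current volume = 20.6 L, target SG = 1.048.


V_water = V·((SG_curr − 1)/(SG_target − 1) − 1)
V_water = 20.6·((1.065 − 1)/(1.048 − 1) − 1)

7.2958 L


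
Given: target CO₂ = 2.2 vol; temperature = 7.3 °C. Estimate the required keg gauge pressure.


psi = vols/(0.01821 + 0.09011·e^(−0.04·T)) − 14.695
psi = 2.2/(0.01821 + 0.09011·e^(−0.04·7.3)) − 14.695

11.0356 psi


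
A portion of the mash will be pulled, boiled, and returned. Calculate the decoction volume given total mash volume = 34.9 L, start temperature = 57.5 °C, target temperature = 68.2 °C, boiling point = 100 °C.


V_dec = V_total·(T_target − T_start)/(T_boil − T_start)
V_dec = 34.9·(68.2 − 57.5)/(100 − 57.5)

8.7866 L


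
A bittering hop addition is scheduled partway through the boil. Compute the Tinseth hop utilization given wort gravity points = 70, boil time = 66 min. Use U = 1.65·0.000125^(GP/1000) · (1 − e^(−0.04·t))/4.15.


bigness = 1.65·0.000125^(70/1000) = 0.8796
boil_factor = (1 − e^(−0.04·66))/4.15 = 0.2238
U = 0.8796 · 0.2238

0.1968


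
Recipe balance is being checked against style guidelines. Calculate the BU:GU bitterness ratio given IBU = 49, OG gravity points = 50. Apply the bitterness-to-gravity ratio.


BU:GU = IBU / OG_points
BU:GU = 49 / 50

0.9800


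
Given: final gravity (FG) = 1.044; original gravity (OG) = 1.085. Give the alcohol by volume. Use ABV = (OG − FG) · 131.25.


ABV = (1.085 − 1.044) · 131.25

5.3812 % ABV


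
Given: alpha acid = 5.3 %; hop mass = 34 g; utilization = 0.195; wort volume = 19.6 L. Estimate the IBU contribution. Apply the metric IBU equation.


IBU = (α/100)·mass·U·1000 / V
IBU = (5.3/100)·34·0.195·1000 / 19.6

17.9281 IBU


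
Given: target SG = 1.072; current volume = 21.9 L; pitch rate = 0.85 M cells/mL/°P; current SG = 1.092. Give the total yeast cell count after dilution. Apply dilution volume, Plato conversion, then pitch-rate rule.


V_w = V·((SG_c−1)/(SG_t−1)−1);  °P = 259 − 259/SG_t;  cells = rate·(V+V_w)·°P
V_w = 21.9·((1.092−1)/(1.072−1)−1) = 6.0833
V_final = 21.9 + 6.0833 = 27.9833
°P = 259 − 259/1.072 = 17.3955
cells = 0.85·27.9833·17.3955

413.7670 billion cells


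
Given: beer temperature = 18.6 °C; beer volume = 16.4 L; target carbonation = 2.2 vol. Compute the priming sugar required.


residual = 14.695·(0.01821 + 0.09011·e^(−0.04·T));  sugar = (target − residual)·4.0·V
residual = 14.695·(0.01821 + 0.09011·e^(−0.04·18.6)) = 0.8969
sugar = (2.2 − 0.8969)·4.0·16.4

85.4865 g


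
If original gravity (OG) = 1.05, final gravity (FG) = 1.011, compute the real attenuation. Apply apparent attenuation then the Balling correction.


AA = (OG−FG)/(OG−1)·100;  RA = AA·0.8192
AA = (1.05 − 1.011)/(1.05 − 1)·100 = 78.0000
RA = 78.0000·0.8192

63.8976 %


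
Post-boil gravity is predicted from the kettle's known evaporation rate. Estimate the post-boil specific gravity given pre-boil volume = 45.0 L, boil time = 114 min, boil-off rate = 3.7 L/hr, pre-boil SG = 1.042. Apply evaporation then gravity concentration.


V_post = V_pre − rate·(t/60);  SG_post = 1 + (SG_pre−1)·V_pre/V_post
V_post = 45.0 − 3.7·(114/60) = 37.9700
SG_post = 1 + (1.042 − 1)·45.0/37.9700

1.0498


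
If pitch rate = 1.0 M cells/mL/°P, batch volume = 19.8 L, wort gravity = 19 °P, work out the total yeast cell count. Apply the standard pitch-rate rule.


cells (billions) = rate · V_L · °P
cells = 1.0 · 19.8 · 19

376.2000 billion cells


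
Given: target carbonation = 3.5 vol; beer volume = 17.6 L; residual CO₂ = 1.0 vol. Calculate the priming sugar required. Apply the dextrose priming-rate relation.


sugar = (target − residual)·4.0·V
sugar = (3.5 − 1.0)·4.0·17.6

176.0000 g


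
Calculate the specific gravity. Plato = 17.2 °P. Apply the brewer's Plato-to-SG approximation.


SG = 259/(259 − P)
SG = 259/(259 − 17.2)

1.0711


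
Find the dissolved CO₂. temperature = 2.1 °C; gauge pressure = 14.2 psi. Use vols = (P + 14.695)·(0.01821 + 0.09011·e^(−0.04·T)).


vols = (14.2 + 14.695)·(0.01821 + 0.09011·e^(−0.04·2.1))

2.9201 volumes


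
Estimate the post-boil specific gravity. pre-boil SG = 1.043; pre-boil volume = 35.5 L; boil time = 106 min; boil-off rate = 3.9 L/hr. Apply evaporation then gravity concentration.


V_post = V_pre − rate·(t/60);  SG_post = 1 + (SG_pre−1)·V_pre/V_post
V_post = 35.5 − 3.9·(106/60) = 28.6100
SG_post = 1 + (1.043 − 1)·35.5/28.6100

1.0534


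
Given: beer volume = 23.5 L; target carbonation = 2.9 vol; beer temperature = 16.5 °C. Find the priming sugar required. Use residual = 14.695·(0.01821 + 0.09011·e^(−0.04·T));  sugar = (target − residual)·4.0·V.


residual = 14.695·(0.01821 + 0.09011·e^(−0.04·16.5)) = 0.9520
sugar = (2.9 − 0.9520)·4.0·23.5

183.1126 g


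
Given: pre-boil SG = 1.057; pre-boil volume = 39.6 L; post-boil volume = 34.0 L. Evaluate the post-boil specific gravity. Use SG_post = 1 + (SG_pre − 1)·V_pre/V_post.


pts_pre = (1.057 − 1)·1000 = 57.0000
pts_post = 57.0000·39.6/34.0 = 66.3882
SG_post = 1 + 66.3882/1000

1.0664


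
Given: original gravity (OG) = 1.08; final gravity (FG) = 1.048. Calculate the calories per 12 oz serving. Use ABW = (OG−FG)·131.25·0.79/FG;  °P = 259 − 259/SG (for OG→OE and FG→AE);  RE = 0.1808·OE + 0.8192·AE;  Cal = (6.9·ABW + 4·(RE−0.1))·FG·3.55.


ABW = (1.08 − 1.048)·131.25·0.79/1.048 = 3.1660
OE = 259 − 259/1.08 = 19.1852 °P
AE = 259 − 259/1.048 = 11.8626 °P
RE = 0.1808·19.1852 + 0.8192·11.8626 = 13.1865 °P
Cal = (6.9·3.1660 + 4·(13.1865−0.1))·1.048·3.55

276.0228 kcal


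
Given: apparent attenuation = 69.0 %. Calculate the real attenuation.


RA = AA · 0.8192
RA = 69.0 · 0.8192

56.5248 %


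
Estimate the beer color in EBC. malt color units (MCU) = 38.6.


SRM = 1.4922·MCU^0.6859;  EBC = SRM·1.97
SRM = 1.4922·38.6^0.6859 = 18.2838
EBC = 18.2838·1.97

36.0192 EBC


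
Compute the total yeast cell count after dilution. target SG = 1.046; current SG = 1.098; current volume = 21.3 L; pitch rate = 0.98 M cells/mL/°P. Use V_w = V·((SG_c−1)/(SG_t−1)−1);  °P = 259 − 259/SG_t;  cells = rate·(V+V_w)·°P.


V_w = 21.3·((1.098−1)/(1.046−1)−1) = 24.0783
V_final = 21.3 + 24.0783 = 45.3783
°P = 259 − 259/1.046 = 11.3901
cells = 0.98·45.3783·11.3901

506.5238 billion cells


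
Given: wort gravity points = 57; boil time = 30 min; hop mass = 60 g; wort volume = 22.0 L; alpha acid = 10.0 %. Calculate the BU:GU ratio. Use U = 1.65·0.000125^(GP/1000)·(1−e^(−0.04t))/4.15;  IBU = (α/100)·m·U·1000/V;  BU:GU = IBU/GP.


U = 1.65·0.000125^(57/1000)·(1−e^(−0.04·30))/4.15 = 0.1665
IBU = (10.0/100)·60·0.1665·1000/22.0 = 45.3988
BU:GU = 45.3988/57

0.7965


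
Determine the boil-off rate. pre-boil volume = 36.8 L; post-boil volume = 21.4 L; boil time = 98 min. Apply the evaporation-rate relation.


rate = (V_pre − V_post) / (t_min/60)
rate = (36.8 − 21.4) / (98/60)

9.4286 L/hr


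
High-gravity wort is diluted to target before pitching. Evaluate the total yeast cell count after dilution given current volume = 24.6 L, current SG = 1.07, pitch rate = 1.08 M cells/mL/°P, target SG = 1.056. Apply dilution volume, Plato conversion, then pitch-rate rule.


V_w = V·((SG_c−1)/(SG_t−1)−1);  °P = 259 − 259/SG_t;  cells = rate·(V+V_w)·°P
V_w = 24.6·((1.07−1)/(1.056−1)−1) = 6.1500
V_final = 24.6 + 6.1500 = 30.7500
°P = 259 − 259/1.056 = 13.7348
cells = 1.08·30.7500·13.7348

456.1343 billion cells


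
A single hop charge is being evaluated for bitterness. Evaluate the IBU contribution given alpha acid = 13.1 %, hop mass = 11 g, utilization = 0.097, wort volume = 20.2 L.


IBU = (α/100)·mass·U·1000 / V
IBU = (13.1/100)·11·0.097·1000 / 20.2

6.9197 IBU


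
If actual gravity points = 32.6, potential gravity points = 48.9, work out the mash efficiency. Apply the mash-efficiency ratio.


efficiency = actual / potential × 100
efficiency = 32.6 / 48.9 × 100

66.6667 %


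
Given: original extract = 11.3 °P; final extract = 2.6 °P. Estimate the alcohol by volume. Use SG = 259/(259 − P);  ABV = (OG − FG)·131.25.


OG = 259/(259 − 11.3) = 1.0456
FG = 259/(259 − 2.6) = 1.0101
ABV = (1.0456 − 1.0101)·131.25

4.6567 % ABV


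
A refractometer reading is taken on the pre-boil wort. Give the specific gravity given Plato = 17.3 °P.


SG = 259/(259 − P)
SG = 259/(259 − 17.3)

1.0716


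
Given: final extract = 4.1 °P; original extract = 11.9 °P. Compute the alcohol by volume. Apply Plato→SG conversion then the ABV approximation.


SG = 259/(259 − P);  ABV = (OG − FG)·131.25
OG = 259/(259 − 11.9) = 1.0482
FG = 259/(259 − 4.1) = 1.0161
ABV = (1.0482 − 1.0161)·131.25

4.2097 % ABV


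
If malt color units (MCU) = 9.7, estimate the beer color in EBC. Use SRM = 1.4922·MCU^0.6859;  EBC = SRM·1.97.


SRM = 1.4922·9.7^0.6859 = 7.0901
EBC = 7.0901·1.97

13.9675 EBC


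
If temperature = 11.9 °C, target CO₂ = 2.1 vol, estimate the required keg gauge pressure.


psi = vols/(0.01821 + 0.09011·e^(−0.04·T)) − 14.695
psi = 2.1/(0.01821 + 0.09011·e^(−0.04·11.9)) − 14.695

13.6099 psi


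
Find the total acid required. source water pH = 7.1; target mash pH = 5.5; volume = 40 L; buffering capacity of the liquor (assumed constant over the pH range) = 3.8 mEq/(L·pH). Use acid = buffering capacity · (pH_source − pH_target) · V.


acid = 3.8 · (7.1 − 5.5) · 40

243.2000 mEq


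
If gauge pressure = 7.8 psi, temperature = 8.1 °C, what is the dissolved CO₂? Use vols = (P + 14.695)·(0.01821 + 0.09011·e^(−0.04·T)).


vols = (7.8 + 14.695)·(0.01821 + 0.09011·e^(−0.04·8.1))

1.8757 volumes


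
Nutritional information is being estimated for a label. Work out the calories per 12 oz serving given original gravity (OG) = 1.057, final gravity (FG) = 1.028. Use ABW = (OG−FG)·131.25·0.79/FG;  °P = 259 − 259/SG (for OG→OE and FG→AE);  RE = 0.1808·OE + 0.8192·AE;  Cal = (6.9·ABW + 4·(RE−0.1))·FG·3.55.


ABW = (1.057 − 1.028)·131.25·0.79/1.028 = 2.9250
OE = 259 − 259/1.057 = 13.9669 °P
AE = 259 − 259/1.028 = 7.0545 °P
RE = 0.1808·13.9669 + 0.8192·7.0545 = 8.3042 °P
Cal = (6.9·2.9250 + 4·(8.3042−0.1))·1.028·3.55

193.4171 kcal


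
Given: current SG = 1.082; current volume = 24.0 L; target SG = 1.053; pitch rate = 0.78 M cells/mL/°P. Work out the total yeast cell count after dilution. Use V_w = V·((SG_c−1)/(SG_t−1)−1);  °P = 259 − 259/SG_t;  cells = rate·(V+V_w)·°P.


V_w = 24.0·((1.082−1)/(1.053−1)−1) = 13.1321
V_final = 24.0 + 13.1321 = 37.1321
°P = 259 − 259/1.053 = 13.0361
cells = 0.78·37.1321·13.0361

377.5644 billion cells
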